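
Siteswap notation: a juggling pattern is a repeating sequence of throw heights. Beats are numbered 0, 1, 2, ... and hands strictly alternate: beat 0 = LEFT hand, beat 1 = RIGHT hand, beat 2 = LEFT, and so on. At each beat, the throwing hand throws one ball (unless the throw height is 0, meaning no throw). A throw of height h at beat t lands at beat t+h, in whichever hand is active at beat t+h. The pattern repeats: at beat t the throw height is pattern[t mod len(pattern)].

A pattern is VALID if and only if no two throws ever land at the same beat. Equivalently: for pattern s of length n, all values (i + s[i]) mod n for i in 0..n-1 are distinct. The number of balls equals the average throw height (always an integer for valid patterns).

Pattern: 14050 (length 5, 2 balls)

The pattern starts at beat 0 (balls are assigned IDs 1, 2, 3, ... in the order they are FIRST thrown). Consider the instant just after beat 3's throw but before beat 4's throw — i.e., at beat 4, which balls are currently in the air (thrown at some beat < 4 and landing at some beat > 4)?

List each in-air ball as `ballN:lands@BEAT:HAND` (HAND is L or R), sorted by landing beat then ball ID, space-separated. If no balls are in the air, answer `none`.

Answer: ball1:lands@5:R ball2:lands@8:L

Derivation:
Beat 0 (L): throw ball1 h=1 -> lands@1:R; in-air after throw: [b1@1:R]
Beat 1 (R): throw ball1 h=4 -> lands@5:R; in-air after throw: [b1@5:R]
Beat 3 (R): throw ball2 h=5 -> lands@8:L; in-air after throw: [b1@5:R b2@8:L]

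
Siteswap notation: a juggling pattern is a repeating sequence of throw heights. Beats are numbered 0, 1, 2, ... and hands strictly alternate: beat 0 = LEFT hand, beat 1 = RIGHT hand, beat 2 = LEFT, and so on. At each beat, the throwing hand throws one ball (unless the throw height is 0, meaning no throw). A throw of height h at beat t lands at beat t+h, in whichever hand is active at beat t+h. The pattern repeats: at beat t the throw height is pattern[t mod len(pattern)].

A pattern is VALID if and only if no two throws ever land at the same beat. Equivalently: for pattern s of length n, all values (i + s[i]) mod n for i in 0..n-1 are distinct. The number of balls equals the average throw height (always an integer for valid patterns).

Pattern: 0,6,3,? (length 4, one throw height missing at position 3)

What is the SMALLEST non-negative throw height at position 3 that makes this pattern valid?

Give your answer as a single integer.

i=0: (0 + 0) mod 4 = 0
i=1: (1 + 6) mod 4 = 3
i=2: (2 + 3) mod 4 = 1
i=3: s[i]=? (unknown)
Known residues: [0, 1, 3]; need a permutation of 0..3, so missing residue r = 2
Need (3 + s) mod 4 = 2; smallest s = (2 - 3) mod 4 = 3

Answer: 3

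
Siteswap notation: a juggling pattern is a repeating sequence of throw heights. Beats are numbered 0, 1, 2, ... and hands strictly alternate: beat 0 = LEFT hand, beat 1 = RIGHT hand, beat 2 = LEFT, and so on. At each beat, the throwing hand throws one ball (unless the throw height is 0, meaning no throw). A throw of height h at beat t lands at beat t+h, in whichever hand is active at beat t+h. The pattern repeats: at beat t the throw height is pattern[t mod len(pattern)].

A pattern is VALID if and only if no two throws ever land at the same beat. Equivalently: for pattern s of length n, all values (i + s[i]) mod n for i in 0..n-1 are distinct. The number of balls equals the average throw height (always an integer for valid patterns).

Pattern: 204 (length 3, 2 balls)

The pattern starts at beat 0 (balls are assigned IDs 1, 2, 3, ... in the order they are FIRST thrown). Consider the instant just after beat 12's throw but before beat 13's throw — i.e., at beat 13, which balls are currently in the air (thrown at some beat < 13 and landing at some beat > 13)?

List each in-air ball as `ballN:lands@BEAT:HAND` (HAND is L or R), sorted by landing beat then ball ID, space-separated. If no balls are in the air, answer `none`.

Beat 0 (L): throw ball1 h=2 -> lands@2:L; in-air after throw: [b1@2:L]
Beat 2 (L): throw ball1 h=4 -> lands@6:L; in-air after throw: [b1@6:L]
Beat 3 (R): throw ball2 h=2 -> lands@5:R; in-air after throw: [b2@5:R b1@6:L]
Beat 5 (R): throw ball2 h=4 -> lands@9:R; in-air after throw: [b1@6:L b2@9:R]
Beat 6 (L): throw ball1 h=2 -> lands@8:L; in-air after throw: [b1@8:L b2@9:R]
Beat 8 (L): throw ball1 h=4 -> lands@12:L; in-air after throw: [b2@9:R b1@12:L]
Beat 9 (R): throw ball2 h=2 -> lands@11:R; in-air after throw: [b2@11:R b1@12:L]
Beat 11 (R): throw ball2 h=4 -> lands@15:R; in-air after throw: [b1@12:L b2@15:R]
Beat 12 (L): throw ball1 h=2 -> lands@14:L; in-air after throw: [b1@14:L b2@15:R]

Answer: ball1:lands@14:L ball2:lands@15:R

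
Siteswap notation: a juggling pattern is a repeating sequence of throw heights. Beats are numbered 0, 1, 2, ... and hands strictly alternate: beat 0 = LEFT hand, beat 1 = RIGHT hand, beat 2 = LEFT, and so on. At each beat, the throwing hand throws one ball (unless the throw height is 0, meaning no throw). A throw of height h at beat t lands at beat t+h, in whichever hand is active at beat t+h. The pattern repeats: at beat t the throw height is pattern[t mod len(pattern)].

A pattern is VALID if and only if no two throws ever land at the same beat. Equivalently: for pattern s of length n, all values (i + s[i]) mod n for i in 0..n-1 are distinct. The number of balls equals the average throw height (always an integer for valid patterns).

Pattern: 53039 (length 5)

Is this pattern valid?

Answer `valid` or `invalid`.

i=0: (i + s[i]) mod n = (0 + 5) mod 5 = 0
i=1: (i + s[i]) mod n = (1 + 3) mod 5 = 4
i=2: (i + s[i]) mod n = (2 + 0) mod 5 = 2
i=3: (i + s[i]) mod n = (3 + 3) mod 5 = 1
i=4: (i + s[i]) mod n = (4 + 9) mod 5 = 3
Residues: [0, 4, 2, 1, 3], distinct: True

Answer: valid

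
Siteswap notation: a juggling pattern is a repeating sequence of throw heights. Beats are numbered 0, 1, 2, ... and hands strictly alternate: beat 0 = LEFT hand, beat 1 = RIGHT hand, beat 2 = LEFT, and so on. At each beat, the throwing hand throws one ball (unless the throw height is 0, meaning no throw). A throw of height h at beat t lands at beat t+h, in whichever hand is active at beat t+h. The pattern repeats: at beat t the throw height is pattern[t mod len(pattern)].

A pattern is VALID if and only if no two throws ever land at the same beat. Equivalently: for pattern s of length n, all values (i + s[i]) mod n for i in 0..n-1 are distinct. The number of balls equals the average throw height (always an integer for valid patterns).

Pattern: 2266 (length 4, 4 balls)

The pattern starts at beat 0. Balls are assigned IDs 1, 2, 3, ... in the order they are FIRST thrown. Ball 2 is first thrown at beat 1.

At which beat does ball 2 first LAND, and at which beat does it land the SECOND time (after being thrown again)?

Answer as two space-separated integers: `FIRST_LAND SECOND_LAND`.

Answer: 3 9

Derivation:
Beat 0 (L): throw ball1 h=2 -> lands@2:L; in-air after throw: [b1@2:L]
Beat 1 (R): throw ball2 h=2 -> lands@3:R; in-air after throw: [b1@2:L b2@3:R]
Beat 2 (L): throw ball1 h=6 -> lands@8:L; in-air after throw: [b2@3:R b1@8:L]
Beat 3 (R): throw ball2 h=6 -> lands@9:R; in-air after throw: [b1@8:L b2@9:R]
Beat 4 (L): throw ball3 h=2 -> lands@6:L; in-air after throw: [b3@6:L b1@8:L b2@9:R]
Beat 5 (R): throw ball4 h=2 -> lands@7:R; in-air after throw: [b3@6:L b4@7:R b1@8:L b2@9:R]
Beat 6 (L): throw ball3 h=6 -> lands@12:L; in-air after throw: [b4@7:R b1@8:L b2@9:R b3@12:L]
Beat 7 (R): throw ball4 h=6 -> lands@13:R; in-air after throw: [b1@8:L b2@9:R b3@12:L b4@13:R]
Beat 8 (L): throw ball1 h=2 -> lands@10:L; in-air after throw: [b2@9:R b1@10:L b3@12:L b4@13:R]
Beat 9 (R): throw ball2 h=2 -> lands@11:R; in-air after throw: [b1@10:L b2@11:R b3@12:L b4@13:R]
Ball 2: thrown@1 h=2 -> first land @3; rethrown@3 h=6 -> second land @9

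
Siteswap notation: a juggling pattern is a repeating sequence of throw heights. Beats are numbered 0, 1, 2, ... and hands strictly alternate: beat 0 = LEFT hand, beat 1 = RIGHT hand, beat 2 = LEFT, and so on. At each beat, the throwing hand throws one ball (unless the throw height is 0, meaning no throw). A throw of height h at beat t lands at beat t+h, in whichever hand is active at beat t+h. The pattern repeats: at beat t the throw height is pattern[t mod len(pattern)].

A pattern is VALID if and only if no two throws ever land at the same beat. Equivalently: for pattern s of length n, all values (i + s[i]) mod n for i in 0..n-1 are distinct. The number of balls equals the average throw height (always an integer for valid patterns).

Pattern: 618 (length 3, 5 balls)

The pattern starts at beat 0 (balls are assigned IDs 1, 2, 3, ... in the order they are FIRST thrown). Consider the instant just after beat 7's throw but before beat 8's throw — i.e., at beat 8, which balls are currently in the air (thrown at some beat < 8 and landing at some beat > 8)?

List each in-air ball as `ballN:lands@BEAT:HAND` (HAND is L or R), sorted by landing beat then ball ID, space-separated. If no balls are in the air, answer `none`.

Answer: ball3:lands@9:R ball2:lands@10:L ball1:lands@12:L ball4:lands@13:R

Derivation:
Beat 0 (L): throw ball1 h=6 -> lands@6:L; in-air after throw: [b1@6:L]
Beat 1 (R): throw ball2 h=1 -> lands@2:L; in-air after throw: [b2@2:L b1@6:L]
Beat 2 (L): throw ball2 h=8 -> lands@10:L; in-air after throw: [b1@6:L b2@10:L]
Beat 3 (R): throw ball3 h=6 -> lands@9:R; in-air after throw: [b1@6:L b3@9:R b2@10:L]
Beat 4 (L): throw ball4 h=1 -> lands@5:R; in-air after throw: [b4@5:R b1@6:L b3@9:R b2@10:L]
Beat 5 (R): throw ball4 h=8 -> lands@13:R; in-air after throw: [b1@6:L b3@9:R b2@10:L b4@13:R]
Beat 6 (L): throw ball1 h=6 -> lands@12:L; in-air after throw: [b3@9:R b2@10:L b1@12:L b4@13:R]
Beat 7 (R): throw ball5 h=1 -> lands@8:L; in-air after throw: [b5@8:L b3@9:R b2@10:L b1@12:L b4@13:R]
Beat 8 (L): throw ball5 h=8 -> lands@16:L; in-air after throw: [b3@9:R b2@10:L b1@12:L b4@13:R b5@16:L]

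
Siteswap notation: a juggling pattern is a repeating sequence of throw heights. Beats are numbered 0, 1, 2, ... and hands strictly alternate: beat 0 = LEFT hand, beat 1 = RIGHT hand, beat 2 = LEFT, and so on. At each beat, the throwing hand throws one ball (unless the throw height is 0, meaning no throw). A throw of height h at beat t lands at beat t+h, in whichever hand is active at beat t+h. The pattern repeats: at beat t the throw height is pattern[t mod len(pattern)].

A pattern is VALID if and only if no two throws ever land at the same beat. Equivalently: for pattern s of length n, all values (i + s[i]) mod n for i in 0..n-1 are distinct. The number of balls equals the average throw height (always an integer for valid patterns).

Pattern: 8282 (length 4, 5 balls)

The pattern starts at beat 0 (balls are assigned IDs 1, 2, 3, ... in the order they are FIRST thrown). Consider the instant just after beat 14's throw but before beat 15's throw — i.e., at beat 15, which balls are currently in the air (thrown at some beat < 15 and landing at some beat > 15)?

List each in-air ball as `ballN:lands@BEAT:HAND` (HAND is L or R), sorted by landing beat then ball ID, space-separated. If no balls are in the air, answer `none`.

Beat 0 (L): throw ball1 h=8 -> lands@8:L; in-air after throw: [b1@8:L]
Beat 1 (R): throw ball2 h=2 -> lands@3:R; in-air after throw: [b2@3:R b1@8:L]
Beat 2 (L): throw ball3 h=8 -> lands@10:L; in-air after throw: [b2@3:R b1@8:L b3@10:L]
Beat 3 (R): throw ball2 h=2 -> lands@5:R; in-air after throw: [b2@5:R b1@8:L b3@10:L]
Beat 4 (L): throw ball4 h=8 -> lands@12:L; in-air after throw: [b2@5:R b1@8:L b3@10:L b4@12:L]
Beat 5 (R): throw ball2 h=2 -> lands@7:R; in-air after throw: [b2@7:R b1@8:L b3@10:L b4@12:L]
Beat 6 (L): throw ball5 h=8 -> lands@14:L; in-air after throw: [b2@7:R b1@8:L b3@10:L b4@12:L b5@14:L]
Beat 7 (R): throw ball2 h=2 -> lands@9:R; in-air after throw: [b1@8:L b2@9:R b3@10:L b4@12:L b5@14:L]
Beat 8 (L): throw ball1 h=8 -> lands@16:L; in-air after throw: [b2@9:R b3@10:L b4@12:L b5@14:L b1@16:L]
Beat 9 (R): throw ball2 h=2 -> lands@11:R; in-air after throw: [b3@10:L b2@11:R b4@12:L b5@14:L b1@16:L]
Beat 10 (L): throw ball3 h=8 -> lands@18:L; in-air after throw: [b2@11:R b4@12:L b5@14:L b1@16:L b3@18:L]
Beat 11 (R): throw ball2 h=2 -> lands@13:R; in-air after throw: [b4@12:L b2@13:R b5@14:L b1@16:L b3@18:L]
Beat 12 (L): throw ball4 h=8 -> lands@20:L; in-air after throw: [b2@13:R b5@14:L b1@16:L b3@18:L b4@20:L]
Beat 13 (R): throw ball2 h=2 -> lands@15:R; in-air after throw: [b5@14:L b2@15:R b1@16:L b3@18:L b4@20:L]
Beat 14 (L): throw ball5 h=8 -> lands@22:L; in-air after throw: [b2@15:R b1@16:L b3@18:L b4@20:L b5@22:L]
Beat 15 (R): throw ball2 h=2 -> lands@17:R; in-air after throw: [b1@16:L b2@17:R b3@18:L b4@20:L b5@22:L]

Answer: ball1:lands@16:L ball3:lands@18:L ball4:lands@20:L ball5:lands@22:L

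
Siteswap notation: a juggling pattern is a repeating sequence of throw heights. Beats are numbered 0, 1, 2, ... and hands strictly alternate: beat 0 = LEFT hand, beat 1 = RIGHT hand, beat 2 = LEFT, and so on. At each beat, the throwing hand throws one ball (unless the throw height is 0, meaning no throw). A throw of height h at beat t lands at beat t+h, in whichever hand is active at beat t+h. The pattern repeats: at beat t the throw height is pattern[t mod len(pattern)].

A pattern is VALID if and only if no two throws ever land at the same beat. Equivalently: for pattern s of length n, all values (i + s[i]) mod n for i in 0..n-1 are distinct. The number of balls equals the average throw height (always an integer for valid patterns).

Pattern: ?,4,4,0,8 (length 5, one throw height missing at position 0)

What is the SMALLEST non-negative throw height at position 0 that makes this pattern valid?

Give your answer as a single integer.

i=0: s[i]=? (unknown)
i=1: (1 + 4) mod 5 = 0
i=2: (2 + 4) mod 5 = 1
i=3: (3 + 0) mod 5 = 3
i=4: (4 + 8) mod 5 = 2
Known residues: [0, 1, 2, 3]; need a permutation of 0..4, so missing residue r = 4
Need (0 + s) mod 5 = 4; smallest s = (4 - 0) mod 5 = 4

Answer: 4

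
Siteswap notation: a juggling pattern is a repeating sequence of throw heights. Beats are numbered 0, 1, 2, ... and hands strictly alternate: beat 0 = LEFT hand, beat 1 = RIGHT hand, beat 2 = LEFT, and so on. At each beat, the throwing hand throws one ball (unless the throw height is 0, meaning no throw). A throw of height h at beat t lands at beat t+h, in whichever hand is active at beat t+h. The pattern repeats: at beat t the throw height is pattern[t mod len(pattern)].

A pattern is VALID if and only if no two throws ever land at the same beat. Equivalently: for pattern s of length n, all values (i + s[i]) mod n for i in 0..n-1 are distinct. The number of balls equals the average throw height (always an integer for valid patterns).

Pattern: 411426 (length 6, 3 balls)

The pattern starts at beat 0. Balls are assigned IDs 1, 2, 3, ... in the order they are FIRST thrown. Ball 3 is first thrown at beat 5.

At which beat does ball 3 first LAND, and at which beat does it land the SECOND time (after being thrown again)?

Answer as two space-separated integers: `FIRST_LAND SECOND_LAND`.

Answer: 11 17

Derivation:
Beat 0 (L): throw ball1 h=4 -> lands@4:L; in-air after throw: [b1@4:L]
Beat 1 (R): throw ball2 h=1 -> lands@2:L; in-air after throw: [b2@2:L b1@4:L]
Beat 2 (L): throw ball2 h=1 -> lands@3:R; in-air after throw: [b2@3:R b1@4:L]
Beat 3 (R): throw ball2 h=4 -> lands@7:R; in-air after throw: [b1@4:L b2@7:R]
Beat 4 (L): throw ball1 h=2 -> lands@6:L; in-air after throw: [b1@6:L b2@7:R]
Beat 5 (R): throw ball3 h=6 -> lands@11:R; in-air after throw: [b1@6:L b2@7:R b3@11:R]
Beat 6 (L): throw ball1 h=4 -> lands@10:L; in-air after throw: [b2@7:R b1@10:L b3@11:R]
Beat 7 (R): throw ball2 h=1 -> lands@8:L; in-air after throw: [b2@8:L b1@10:L b3@11:R]
Beat 8 (L): throw ball2 h=1 -> lands@9:R; in-air after throw: [b2@9:R b1@10:L b3@11:R]
Beat 9 (R): throw ball2 h=4 -> lands@13:R; in-air after throw: [b1@10:L b3@11:R b2@13:R]
Beat 10 (L): throw ball1 h=2 -> lands@12:L; in-air after throw: [b3@11:R b1@12:L b2@13:R]
Beat 11 (R): throw ball3 h=6 -> lands@17:R; in-air after throw: [b1@12:L b2@13:R b3@17:R]
Beat 12 (L): throw ball1 h=4 -> lands@16:L; in-air after throw: [b2@13:R b1@16:L b3@17:R]
Beat 13 (R): throw ball2 h=1 -> lands@14:L; in-air after throw: [b2@14:L b1@16:L b3@17:R]
Beat 14 (L): throw ball2 h=1 -> lands@15:R; in-air after throw: [b2@15:R b1@16:L b3@17:R]
Beat 15 (R): throw ball2 h=4 -> lands@19:R; in-air after throw: [b1@16:L b3@17:R b2@19:R]
Beat 16 (L): throw ball1 h=2 -> lands@18:L; in-air after throw: [b3@17:R b1@18:L b2@19:R]
Beat 17 (R): throw ball3 h=6 -> lands@23:R; in-air after throw: [b1@18:L b2@19:R b3@23:R]
Ball 3: thrown@5 h=6 -> first land @11; rethrown@11 h=6 -> second land @17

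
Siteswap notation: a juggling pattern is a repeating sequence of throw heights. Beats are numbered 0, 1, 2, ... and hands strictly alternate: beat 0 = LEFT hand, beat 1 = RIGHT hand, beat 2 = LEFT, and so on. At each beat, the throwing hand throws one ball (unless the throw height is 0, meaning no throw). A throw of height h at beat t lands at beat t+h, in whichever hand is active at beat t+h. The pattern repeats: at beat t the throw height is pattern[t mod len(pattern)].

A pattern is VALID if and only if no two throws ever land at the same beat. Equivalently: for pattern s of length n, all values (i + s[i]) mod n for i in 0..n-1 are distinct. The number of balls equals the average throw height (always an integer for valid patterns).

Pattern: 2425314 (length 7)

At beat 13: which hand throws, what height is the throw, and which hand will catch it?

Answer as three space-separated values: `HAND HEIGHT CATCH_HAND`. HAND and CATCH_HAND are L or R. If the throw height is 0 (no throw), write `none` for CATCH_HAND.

Beat 13: 13 mod 2 = 1, so hand = R
Throw height = pattern[13 mod 7] = pattern[6] = 4
Lands at beat 13+4=17, 17 mod 2 = 1, so catch hand = R

Answer: R 4 R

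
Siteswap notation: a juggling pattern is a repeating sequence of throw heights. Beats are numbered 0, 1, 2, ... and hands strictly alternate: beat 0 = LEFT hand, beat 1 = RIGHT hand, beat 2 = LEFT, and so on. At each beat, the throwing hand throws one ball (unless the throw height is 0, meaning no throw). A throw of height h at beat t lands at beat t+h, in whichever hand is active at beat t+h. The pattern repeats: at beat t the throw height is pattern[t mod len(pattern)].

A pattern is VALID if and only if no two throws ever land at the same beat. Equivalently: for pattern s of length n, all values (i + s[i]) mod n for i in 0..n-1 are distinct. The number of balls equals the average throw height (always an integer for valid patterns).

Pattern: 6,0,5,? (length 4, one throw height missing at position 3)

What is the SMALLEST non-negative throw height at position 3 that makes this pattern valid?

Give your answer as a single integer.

Answer: 1

Derivation:
i=0: (0 + 6) mod 4 = 2
i=1: (1 + 0) mod 4 = 1
i=2: (2 + 5) mod 4 = 3
i=3: s[i]=? (unknown)
Known residues: [1, 2, 3]; need a permutation of 0..3, so missing residue r = 0
Need (3 + s) mod 4 = 0; smallest s = (0 - 3) mod 4 = 1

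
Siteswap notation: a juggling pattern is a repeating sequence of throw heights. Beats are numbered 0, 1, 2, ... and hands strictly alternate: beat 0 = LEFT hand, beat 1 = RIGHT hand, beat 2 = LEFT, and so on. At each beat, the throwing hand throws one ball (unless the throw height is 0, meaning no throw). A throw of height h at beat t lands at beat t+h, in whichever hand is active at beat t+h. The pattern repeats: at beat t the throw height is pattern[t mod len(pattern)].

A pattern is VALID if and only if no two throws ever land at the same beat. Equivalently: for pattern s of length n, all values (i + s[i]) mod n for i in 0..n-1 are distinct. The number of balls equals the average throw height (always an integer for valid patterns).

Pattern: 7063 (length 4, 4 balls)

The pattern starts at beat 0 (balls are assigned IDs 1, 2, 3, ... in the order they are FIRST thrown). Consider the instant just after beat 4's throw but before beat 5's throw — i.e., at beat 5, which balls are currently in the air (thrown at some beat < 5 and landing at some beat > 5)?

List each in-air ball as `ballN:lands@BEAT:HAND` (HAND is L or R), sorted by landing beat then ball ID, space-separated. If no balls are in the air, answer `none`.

Answer: ball3:lands@6:L ball1:lands@7:R ball2:lands@8:L ball4:lands@11:R

Derivation:
Beat 0 (L): throw ball1 h=7 -> lands@7:R; in-air after throw: [b1@7:R]
Beat 2 (L): throw ball2 h=6 -> lands@8:L; in-air after throw: [b1@7:R b2@8:L]
Beat 3 (R): throw ball3 h=3 -> lands@6:L; in-air after throw: [b3@6:L b1@7:R b2@8:L]
Beat 4 (L): throw ball4 h=7 -> lands@11:R; in-air after throw: [b3@6:L b1@7:R b2@8:L b4@11:R]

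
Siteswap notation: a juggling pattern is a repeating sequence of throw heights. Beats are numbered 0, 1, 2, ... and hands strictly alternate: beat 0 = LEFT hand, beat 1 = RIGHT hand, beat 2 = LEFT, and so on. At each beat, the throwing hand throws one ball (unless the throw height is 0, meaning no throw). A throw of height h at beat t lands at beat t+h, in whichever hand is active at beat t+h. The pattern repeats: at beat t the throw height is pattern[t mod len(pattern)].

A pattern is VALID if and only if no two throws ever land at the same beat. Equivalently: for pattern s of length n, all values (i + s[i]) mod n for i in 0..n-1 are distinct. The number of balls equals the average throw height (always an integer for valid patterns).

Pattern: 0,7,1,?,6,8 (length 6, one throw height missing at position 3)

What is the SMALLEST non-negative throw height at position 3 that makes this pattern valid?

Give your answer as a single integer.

i=0: (0 + 0) mod 6 = 0
i=1: (1 + 7) mod 6 = 2
i=2: (2 + 1) mod 6 = 3
i=3: s[i]=? (unknown)
i=4: (4 + 6) mod 6 = 4
i=5: (5 + 8) mod 6 = 1
Known residues: [0, 1, 2, 3, 4]; need a permutation of 0..5, so missing residue r = 5
Need (3 + s) mod 6 = 5; smallest s = (5 - 3) mod 6 = 2

Answer: 2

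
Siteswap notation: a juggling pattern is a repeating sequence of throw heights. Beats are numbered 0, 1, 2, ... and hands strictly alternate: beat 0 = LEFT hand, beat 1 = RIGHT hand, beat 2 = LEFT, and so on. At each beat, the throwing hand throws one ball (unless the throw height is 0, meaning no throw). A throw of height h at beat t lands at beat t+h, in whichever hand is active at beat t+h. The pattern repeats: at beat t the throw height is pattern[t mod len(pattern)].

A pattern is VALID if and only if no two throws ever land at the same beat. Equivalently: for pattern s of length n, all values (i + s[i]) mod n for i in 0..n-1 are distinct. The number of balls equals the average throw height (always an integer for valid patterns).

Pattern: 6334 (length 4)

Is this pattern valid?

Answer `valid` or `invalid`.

Answer: valid

Derivation:
i=0: (i + s[i]) mod n = (0 + 6) mod 4 = 2
i=1: (i + s[i]) mod n = (1 + 3) mod 4 = 0
i=2: (i + s[i]) mod n = (2 + 3) mod 4 = 1
i=3: (i + s[i]) mod n = (3 + 4) mod 4 = 3
Residues: [2, 0, 1, 3], distinct: True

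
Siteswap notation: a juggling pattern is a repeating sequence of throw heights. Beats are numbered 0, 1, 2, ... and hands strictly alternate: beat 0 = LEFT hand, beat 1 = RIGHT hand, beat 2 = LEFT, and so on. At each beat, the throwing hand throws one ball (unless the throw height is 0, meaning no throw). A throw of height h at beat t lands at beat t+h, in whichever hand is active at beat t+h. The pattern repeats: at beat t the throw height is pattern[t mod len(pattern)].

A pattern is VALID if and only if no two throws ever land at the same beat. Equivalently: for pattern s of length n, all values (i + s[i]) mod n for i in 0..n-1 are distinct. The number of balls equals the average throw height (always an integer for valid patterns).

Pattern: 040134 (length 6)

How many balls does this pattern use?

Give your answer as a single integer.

Pattern = [0, 4, 0, 1, 3, 4], length n = 6
  position 0: throw height = 0, running sum = 0
  position 1: throw height = 4, running sum = 4
  position 2: throw height = 0, running sum = 4
  position 3: throw height = 1, running sum = 5
  position 4: throw height = 3, running sum = 8
  position 5: throw height = 4, running sum = 12
Total sum = 12; balls = sum / n = 12 / 6 = 2

Answer: 2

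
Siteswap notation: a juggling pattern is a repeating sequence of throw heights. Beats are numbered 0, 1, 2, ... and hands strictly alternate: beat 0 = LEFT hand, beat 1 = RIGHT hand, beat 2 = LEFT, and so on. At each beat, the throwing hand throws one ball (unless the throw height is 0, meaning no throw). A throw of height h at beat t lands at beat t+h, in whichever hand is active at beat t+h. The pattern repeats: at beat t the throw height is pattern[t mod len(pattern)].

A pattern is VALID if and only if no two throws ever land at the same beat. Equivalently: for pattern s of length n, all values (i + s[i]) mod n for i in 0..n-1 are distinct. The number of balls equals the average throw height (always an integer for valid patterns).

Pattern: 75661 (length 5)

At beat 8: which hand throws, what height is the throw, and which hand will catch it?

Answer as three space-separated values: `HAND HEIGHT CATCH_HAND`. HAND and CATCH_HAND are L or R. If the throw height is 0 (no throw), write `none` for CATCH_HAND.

Answer: L 6 L

Derivation:
Beat 8: 8 mod 2 = 0, so hand = L
Throw height = pattern[8 mod 5] = pattern[3] = 6
Lands at beat 8+6=14, 14 mod 2 = 0, so catch hand = L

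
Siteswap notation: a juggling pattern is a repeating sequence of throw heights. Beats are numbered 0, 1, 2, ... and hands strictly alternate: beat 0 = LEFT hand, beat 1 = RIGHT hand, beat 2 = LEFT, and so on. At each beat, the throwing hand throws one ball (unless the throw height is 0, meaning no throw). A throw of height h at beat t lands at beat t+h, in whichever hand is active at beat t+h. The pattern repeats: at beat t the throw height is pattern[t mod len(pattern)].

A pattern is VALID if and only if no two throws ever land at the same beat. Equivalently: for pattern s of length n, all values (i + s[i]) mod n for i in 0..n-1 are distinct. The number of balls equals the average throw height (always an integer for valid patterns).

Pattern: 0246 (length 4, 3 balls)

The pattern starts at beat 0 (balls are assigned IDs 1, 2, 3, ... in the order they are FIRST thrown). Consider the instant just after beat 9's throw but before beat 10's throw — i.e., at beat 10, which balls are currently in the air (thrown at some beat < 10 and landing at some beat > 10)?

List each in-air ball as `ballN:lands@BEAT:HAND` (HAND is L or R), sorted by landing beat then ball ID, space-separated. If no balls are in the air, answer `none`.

Beat 1 (R): throw ball1 h=2 -> lands@3:R; in-air after throw: [b1@3:R]
Beat 2 (L): throw ball2 h=4 -> lands@6:L; in-air after throw: [b1@3:R b2@6:L]
Beat 3 (R): throw ball1 h=6 -> lands@9:R; in-air after throw: [b2@6:L b1@9:R]
Beat 5 (R): throw ball3 h=2 -> lands@7:R; in-air after throw: [b2@6:L b3@7:R b1@9:R]
Beat 6 (L): throw ball2 h=4 -> lands@10:L; in-air after throw: [b3@7:R b1@9:R b2@10:L]
Beat 7 (R): throw ball3 h=6 -> lands@13:R; in-air after throw: [b1@9:R b2@10:L b3@13:R]
Beat 9 (R): throw ball1 h=2 -> lands@11:R; in-air after throw: [b2@10:L b1@11:R b3@13:R]
Beat 10 (L): throw ball2 h=4 -> lands@14:L; in-air after throw: [b1@11:R b3@13:R b2@14:L]

Answer: ball1:lands@11:R ball3:lands@13:R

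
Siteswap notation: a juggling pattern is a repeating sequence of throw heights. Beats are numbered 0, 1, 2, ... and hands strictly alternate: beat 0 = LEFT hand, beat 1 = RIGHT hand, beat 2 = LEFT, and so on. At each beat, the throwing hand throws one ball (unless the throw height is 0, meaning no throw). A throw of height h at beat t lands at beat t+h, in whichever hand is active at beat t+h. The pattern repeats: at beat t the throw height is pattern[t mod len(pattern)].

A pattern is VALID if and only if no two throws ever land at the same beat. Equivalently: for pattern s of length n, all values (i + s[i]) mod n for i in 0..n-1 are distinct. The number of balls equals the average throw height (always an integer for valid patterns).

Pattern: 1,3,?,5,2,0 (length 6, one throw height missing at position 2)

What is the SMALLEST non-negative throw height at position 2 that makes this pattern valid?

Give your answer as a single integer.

Answer: 1

Derivation:
i=0: (0 + 1) mod 6 = 1
i=1: (1 + 3) mod 6 = 4
i=2: s[i]=? (unknown)
i=3: (3 + 5) mod 6 = 2
i=4: (4 + 2) mod 6 = 0
i=5: (5 + 0) mod 6 = 5
Known residues: [0, 1, 2, 4, 5]; need a permutation of 0..5, so missing residue r = 3
Need (2 + s) mod 6 = 3; smallest s = (3 - 2) mod 6 = 1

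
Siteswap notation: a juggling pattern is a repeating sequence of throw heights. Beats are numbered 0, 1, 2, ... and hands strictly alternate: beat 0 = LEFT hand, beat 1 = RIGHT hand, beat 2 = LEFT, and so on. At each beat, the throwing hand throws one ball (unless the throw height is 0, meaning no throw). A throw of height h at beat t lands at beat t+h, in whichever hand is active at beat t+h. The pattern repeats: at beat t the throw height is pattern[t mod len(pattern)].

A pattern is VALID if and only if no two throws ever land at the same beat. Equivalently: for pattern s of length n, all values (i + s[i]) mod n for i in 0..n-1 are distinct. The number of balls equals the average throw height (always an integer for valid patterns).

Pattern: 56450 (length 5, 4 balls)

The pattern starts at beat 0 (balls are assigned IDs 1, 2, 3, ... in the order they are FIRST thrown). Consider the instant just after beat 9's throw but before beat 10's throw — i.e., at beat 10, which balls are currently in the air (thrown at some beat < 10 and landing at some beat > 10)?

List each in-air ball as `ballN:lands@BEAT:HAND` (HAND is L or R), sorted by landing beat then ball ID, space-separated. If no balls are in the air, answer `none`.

Answer: ball2:lands@11:R ball3:lands@12:L ball4:lands@13:R

Derivation:
Beat 0 (L): throw ball1 h=5 -> lands@5:R; in-air after throw: [b1@5:R]
Beat 1 (R): throw ball2 h=6 -> lands@7:R; in-air after throw: [b1@5:R b2@7:R]
Beat 2 (L): throw ball3 h=4 -> lands@6:L; in-air after throw: [b1@5:R b3@6:L b2@7:R]
Beat 3 (R): throw ball4 h=5 -> lands@8:L; in-air after throw: [b1@5:R b3@6:L b2@7:R b4@8:L]
Beat 5 (R): throw ball1 h=5 -> lands@10:L; in-air after throw: [b3@6:L b2@7:R b4@8:L b1@10:L]
Beat 6 (L): throw ball3 h=6 -> lands@12:L; in-air after throw: [b2@7:R b4@8:L b1@10:L b3@12:L]
Beat 7 (R): throw ball2 h=4 -> lands@11:R; in-air after throw: [b4@8:L b1@10:L b2@11:R b3@12:L]
Beat 8 (L): throw ball4 h=5 -> lands@13:R; in-air after throw: [b1@10:L b2@11:R b3@12:L b4@13:R]
Beat 10 (L): throw ball1 h=5 -> lands@15:R; in-air after throw: [b2@11:R b3@12:L b4@13:R b1@15:R]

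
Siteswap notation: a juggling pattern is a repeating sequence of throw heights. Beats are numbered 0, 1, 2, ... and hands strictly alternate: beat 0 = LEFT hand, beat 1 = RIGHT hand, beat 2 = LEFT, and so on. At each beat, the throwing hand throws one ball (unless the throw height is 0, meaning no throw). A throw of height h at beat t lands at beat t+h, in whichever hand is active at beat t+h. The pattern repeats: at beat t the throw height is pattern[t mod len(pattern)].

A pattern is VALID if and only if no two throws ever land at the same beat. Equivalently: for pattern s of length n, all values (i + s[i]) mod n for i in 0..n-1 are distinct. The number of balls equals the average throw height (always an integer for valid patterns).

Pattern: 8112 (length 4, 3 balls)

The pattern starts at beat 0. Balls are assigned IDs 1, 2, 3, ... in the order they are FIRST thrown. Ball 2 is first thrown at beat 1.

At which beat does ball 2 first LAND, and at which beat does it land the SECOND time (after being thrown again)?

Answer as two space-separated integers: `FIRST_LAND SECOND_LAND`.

Answer: 2 3

Derivation:
Beat 0 (L): throw ball1 h=8 -> lands@8:L; in-air after throw: [b1@8:L]
Beat 1 (R): throw ball2 h=1 -> lands@2:L; in-air after throw: [b2@2:L b1@8:L]
Beat 2 (L): throw ball2 h=1 -> lands@3:R; in-air after throw: [b2@3:R b1@8:L]
Beat 3 (R): throw ball2 h=2 -> lands@5:R; in-air after throw: [b2@5:R b1@8:L]
Ball 2: thrown@1 h=1 -> first land @2; rethrown@2 h=1 -> second land @3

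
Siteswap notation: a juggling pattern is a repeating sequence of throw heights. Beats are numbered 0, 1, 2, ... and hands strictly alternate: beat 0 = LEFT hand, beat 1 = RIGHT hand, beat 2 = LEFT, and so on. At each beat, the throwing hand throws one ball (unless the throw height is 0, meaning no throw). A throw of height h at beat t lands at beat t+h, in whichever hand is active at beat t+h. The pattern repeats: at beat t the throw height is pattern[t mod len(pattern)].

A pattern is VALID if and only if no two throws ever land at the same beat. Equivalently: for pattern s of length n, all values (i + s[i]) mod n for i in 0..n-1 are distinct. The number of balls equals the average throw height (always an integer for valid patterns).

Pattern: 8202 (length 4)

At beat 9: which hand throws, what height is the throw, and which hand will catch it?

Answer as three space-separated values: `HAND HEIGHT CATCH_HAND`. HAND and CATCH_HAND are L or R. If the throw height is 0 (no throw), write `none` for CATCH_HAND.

Beat 9: 9 mod 2 = 1, so hand = R
Throw height = pattern[9 mod 4] = pattern[1] = 2
Lands at beat 9+2=11, 11 mod 2 = 1, so catch hand = R

Answer: R 2 R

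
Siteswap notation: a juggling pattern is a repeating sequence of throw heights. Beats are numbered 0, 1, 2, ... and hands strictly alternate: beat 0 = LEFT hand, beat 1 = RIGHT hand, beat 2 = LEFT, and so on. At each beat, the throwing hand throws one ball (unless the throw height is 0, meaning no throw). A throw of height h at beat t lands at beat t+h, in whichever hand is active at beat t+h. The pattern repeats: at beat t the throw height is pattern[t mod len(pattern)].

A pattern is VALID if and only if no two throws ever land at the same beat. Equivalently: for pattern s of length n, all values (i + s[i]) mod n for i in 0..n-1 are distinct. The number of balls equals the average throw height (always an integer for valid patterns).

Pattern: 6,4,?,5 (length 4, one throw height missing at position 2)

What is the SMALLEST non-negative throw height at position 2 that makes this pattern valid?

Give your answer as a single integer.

i=0: (0 + 6) mod 4 = 2
i=1: (1 + 4) mod 4 = 1
i=2: s[i]=? (unknown)
i=3: (3 + 5) mod 4 = 0
Known residues: [0, 1, 2]; need a permutation of 0..3, so missing residue r = 3
Need (2 + s) mod 4 = 3; smallest s = (3 - 2) mod 4 = 1

Answer: 1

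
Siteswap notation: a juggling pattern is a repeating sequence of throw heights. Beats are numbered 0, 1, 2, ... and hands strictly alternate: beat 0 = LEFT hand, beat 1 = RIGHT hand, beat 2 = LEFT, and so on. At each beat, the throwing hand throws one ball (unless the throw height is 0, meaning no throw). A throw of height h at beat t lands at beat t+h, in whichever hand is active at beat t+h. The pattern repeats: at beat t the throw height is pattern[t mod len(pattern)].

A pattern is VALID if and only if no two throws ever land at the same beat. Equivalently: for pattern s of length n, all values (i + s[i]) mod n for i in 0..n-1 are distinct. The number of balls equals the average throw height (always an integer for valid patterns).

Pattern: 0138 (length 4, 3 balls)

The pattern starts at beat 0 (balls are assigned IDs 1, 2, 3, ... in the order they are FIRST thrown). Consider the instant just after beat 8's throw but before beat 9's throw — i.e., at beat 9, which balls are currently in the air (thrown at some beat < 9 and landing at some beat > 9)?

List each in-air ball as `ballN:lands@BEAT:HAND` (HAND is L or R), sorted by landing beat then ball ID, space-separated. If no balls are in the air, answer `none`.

Beat 1 (R): throw ball1 h=1 -> lands@2:L; in-air after throw: [b1@2:L]
Beat 2 (L): throw ball1 h=3 -> lands@5:R; in-air after throw: [b1@5:R]
Beat 3 (R): throw ball2 h=8 -> lands@11:R; in-air after throw: [b1@5:R b2@11:R]
Beat 5 (R): throw ball1 h=1 -> lands@6:L; in-air after throw: [b1@6:L b2@11:R]
Beat 6 (L): throw ball1 h=3 -> lands@9:R; in-air after throw: [b1@9:R b2@11:R]
Beat 7 (R): throw ball3 h=8 -> lands@15:R; in-air after throw: [b1@9:R b2@11:R b3@15:R]
Beat 9 (R): throw ball1 h=1 -> lands@10:L; in-air after throw: [b1@10:L b2@11:R b3@15:R]

Answer: ball2:lands@11:R ball3:lands@15:R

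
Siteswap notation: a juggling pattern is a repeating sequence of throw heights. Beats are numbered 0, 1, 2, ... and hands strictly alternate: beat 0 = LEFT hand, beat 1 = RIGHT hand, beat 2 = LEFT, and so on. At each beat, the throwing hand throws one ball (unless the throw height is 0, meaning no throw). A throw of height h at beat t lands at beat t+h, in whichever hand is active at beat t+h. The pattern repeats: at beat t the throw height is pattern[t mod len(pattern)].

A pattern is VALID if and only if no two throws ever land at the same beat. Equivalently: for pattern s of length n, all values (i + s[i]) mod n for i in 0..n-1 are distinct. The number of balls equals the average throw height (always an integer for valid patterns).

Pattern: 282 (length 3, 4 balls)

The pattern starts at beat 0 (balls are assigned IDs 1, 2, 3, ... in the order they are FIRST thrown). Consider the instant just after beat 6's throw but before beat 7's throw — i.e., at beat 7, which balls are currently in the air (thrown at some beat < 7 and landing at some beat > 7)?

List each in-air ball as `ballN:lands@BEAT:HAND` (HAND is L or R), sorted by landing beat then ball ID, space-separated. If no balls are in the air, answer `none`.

Answer: ball4:lands@8:L ball2:lands@9:R ball1:lands@12:L

Derivation:
Beat 0 (L): throw ball1 h=2 -> lands@2:L; in-air after throw: [b1@2:L]
Beat 1 (R): throw ball2 h=8 -> lands@9:R; in-air after throw: [b1@2:L b2@9:R]
Beat 2 (L): throw ball1 h=2 -> lands@4:L; in-air after throw: [b1@4:L b2@9:R]
Beat 3 (R): throw ball3 h=2 -> lands@5:R; in-air after throw: [b1@4:L b3@5:R b2@9:R]
Beat 4 (L): throw ball1 h=8 -> lands@12:L; in-air after throw: [b3@5:R b2@9:R b1@12:L]
Beat 5 (R): throw ball3 h=2 -> lands@7:R; in-air after throw: [b3@7:R b2@9:R b1@12:L]
Beat 6 (L): throw ball4 h=2 -> lands@8:L; in-air after throw: [b3@7:R b4@8:L b2@9:R b1@12:L]
Beat 7 (R): throw ball3 h=8 -> lands@15:R; in-air after throw: [b4@8:L b2@9:R b1@12:L b3@15:R]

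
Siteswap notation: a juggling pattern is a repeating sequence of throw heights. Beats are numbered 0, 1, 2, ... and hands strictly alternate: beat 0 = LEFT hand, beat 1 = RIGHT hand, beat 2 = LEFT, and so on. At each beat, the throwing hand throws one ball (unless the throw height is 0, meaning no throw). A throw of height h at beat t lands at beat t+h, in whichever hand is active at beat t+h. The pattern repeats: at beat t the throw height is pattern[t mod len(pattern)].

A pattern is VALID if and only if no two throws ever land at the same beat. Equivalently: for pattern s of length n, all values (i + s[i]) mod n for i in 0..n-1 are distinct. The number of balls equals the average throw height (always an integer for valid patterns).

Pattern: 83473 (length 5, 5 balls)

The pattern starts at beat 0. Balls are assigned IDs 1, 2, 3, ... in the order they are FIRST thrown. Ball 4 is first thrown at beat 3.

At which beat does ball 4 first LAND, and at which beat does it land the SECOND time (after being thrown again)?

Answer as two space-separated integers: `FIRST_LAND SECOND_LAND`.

Answer: 10 18

Derivation:
Beat 0 (L): throw ball1 h=8 -> lands@8:L; in-air after throw: [b1@8:L]
Beat 1 (R): throw ball2 h=3 -> lands@4:L; in-air after throw: [b2@4:L b1@8:L]
Beat 2 (L): throw ball3 h=4 -> lands@6:L; in-air after throw: [b2@4:L b3@6:L b1@8:L]
Beat 3 (R): throw ball4 h=7 -> lands@10:L; in-air after throw: [b2@4:L b3@6:L b1@8:L b4@10:L]
Beat 4 (L): throw ball2 h=3 -> lands@7:R; in-air after throw: [b3@6:L b2@7:R b1@8:L b4@10:L]
Beat 5 (R): throw ball5 h=8 -> lands@13:R; in-air after throw: [b3@6:L b2@7:R b1@8:L b4@10:L b5@13:R]
Beat 6 (L): throw ball3 h=3 -> lands@9:R; in-air after throw: [b2@7:R b1@8:L b3@9:R b4@10:L b5@13:R]
Beat 7 (R): throw ball2 h=4 -> lands@11:R; in-air after throw: [b1@8:L b3@9:R b4@10:L b2@11:R b5@13:R]
Beat 8 (L): throw ball1 h=7 -> lands@15:R; in-air after throw: [b3@9:R b4@10:L b2@11:R b5@13:R b1@15:R]
Beat 9 (R): throw ball3 h=3 -> lands@12:L; in-air after throw: [b4@10:L b2@11:R b3@12:L b5@13:R b1@15:R]
Beat 10 (L): throw ball4 h=8 -> lands@18:L; in-air after throw: [b2@11:R b3@12:L b5@13:R b1@15:R b4@18:L]
Beat 11 (R): throw ball2 h=3 -> lands@14:L; in-air after throw: [b3@12:L b5@13:R b2@14:L b1@15:R b4@18:L]
Beat 12 (L): throw ball3 h=4 -> lands@16:L; in-air after throw: [b5@13:R b2@14:L b1@15:R b3@16:L b4@18:L]
Beat 13 (R): throw ball5 h=7 -> lands@20:L; in-air after throw: [b2@14:L b1@15:R b3@16:L b4@18:L b5@20:L]
Beat 14 (L): throw ball2 h=3 -> lands@17:R; in-air after throw: [b1@15:R b3@16:L b2@17:R b4@18:L b5@20:L]
Beat 15 (R): throw ball1 h=8 -> lands@23:R; in-air after throw: [b3@16:L b2@17:R b4@18:L b5@20:L b1@23:R]
Beat 16 (L): throw ball3 h=3 -> lands@19:R; in-air after throw: [b2@17:R b4@18:L b3@19:R b5@20:L b1@23:R]
Beat 17 (R): throw ball2 h=4 -> lands@21:R; in-air after throw: [b4@18:L b3@19:R b5@20:L b2@21:R b1@23:R]
Beat 18 (L): throw ball4 h=7 -> lands@25:R; in-air after throw: [b3@19:R b5@20:L b2@21:R b1@23:R b4@25:R]
Ball 4: thrown@3 h=7 -> first land @10; rethrown@10 h=8 -> second land @18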